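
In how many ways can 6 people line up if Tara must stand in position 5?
Fix one position: (6-1)! = 120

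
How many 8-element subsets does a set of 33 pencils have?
C(33,8) = 33!/(8!×25!) = 13884156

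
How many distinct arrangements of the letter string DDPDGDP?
7! / (2! × 4! × 1!) = 105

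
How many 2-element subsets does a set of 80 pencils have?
C(80,2) = 80!/(2!×78!) = 3160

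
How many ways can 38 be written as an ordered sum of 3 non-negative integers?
C(38+3-1, 3-1) = C(40, 2) = 780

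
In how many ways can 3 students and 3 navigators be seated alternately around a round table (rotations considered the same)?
Fix one of the students: (3-1)! ways for the remaining students, × 3! ways for the navigators = 2 × 6 = 12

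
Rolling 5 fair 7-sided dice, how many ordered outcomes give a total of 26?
Coefficient of x^26 in (x + x² + ... + x^7)^5. By inclusion-exclusion on dice exceeding 7: Σ_j (-1)^j C(5,j)·C(26-1-7j, 4) = C(5,0)·C(25,4) - C(5,1)·C(18,4) + C(5,2)·C(11,4) - C(5,3)·C(4,4) = 1·12650 - 5·3060 + 10·330 - 10·1 = 640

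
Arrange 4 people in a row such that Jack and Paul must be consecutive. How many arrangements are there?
Treat the 2 as one block: (4-2+1)! × 2! = 6 × 2 = 12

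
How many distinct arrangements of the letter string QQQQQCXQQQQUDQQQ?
16! / (1! × 1! × 12! × 1! × 1!) = 43680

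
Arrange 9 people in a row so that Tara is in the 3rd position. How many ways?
Fix one position: (9-1)! = 40320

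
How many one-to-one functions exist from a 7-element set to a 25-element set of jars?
P(25,7) = 25!/(25-7)! = 2422728000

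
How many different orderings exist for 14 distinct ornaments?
14! = 87178291200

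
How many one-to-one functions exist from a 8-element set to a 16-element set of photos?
P(16,8) = 16!/(16-8)! = 518918400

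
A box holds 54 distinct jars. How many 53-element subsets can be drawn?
C(54,53) = 54!/(53!×1!) = 54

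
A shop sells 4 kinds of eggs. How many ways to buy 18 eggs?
C(18+4-1, 4-1) = C(21, 3) = 1330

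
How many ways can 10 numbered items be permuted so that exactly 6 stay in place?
Choose the 6 fixed points C(10,6) = 210, derange the rest: !4 = Σ_{j=0}^{4} (-1)^j·4!/j! = 24 - 24 + 12 - 4 + 1 = 9. Product = 210 × 9 = 1890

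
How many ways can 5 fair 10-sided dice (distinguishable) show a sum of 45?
Coefficient of x^45 in (x + x² + ... + x^10)^5. By inclusion-exclusion on dice exceeding 10: Σ_j (-1)^j C(5,j)·C(45-1-10j, 4) = C(5,0)·C(44,4) - C(5,1)·C(34,4) + C(5,2)·C(24,4) - C(5,3)·C(14,4) + C(5,4)·C(4,4) = 1·135751 - 5·46376 + 10·10626 - 10·1001 + 5·1 = 126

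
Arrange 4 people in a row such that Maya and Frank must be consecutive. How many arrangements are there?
Treat the 2 as one block: (4-2+1)! × 2! = 6 × 2 = 12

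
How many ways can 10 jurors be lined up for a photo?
10! = 3628800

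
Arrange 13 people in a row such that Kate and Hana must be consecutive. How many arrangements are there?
Treat the 2 as one block: (13-2+1)! × 2! = 479001600 × 2 = 958003200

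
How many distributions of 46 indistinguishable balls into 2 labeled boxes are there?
C(46+2-1, 2-1) = C(47, 1) = 47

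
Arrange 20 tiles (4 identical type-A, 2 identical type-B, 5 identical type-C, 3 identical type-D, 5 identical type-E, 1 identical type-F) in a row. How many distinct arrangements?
20! / (4! × 2! × 5! × 3! × 5! × 1!) = 586637251200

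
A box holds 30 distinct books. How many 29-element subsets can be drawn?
C(30,29) = 30!/(29!×1!) = 30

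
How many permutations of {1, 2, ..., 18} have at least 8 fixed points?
Exactly j fixed points: C(18,j)·!(18-j); sum over j ≥ 8 (derangement numbers via !m = (m-1)·(!(m-1) + !(m-2)): !0..!10 = 1, 0, 1, 2, 9, 44, 265, 1854, 14833, 133496, 1334961). Σ_{j=8}^{18} C(18,j)·!(18-j) = C(18,8)·!10 + C(18,9)·!9 + C(18,10)·!8 + C(18,11)·!7 + C(18,12)·!6 + C(18,13)·!5 + C(18,14)·!4 + C(18,15)·!3 + C(18,16)·!2 + C(18,17)·!1 + C(18,18)·!0 = 43758·1334961 + 48620·133496 + 43758·14833 + 31824·1854 + 18564·265 + 8568·44 + 3060·9 + 816·2 + 153·1 + 18·0 + 1·1 = 65619188846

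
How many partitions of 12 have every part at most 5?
Let r_j(i) = number of partitions of i into parts ≤ j, for i = 0..12. r_1(i) = 1 for all i; r_j(i) = r_{j-1}(i) + r_j(i-j). Rows j = 2..5: ≤2: 1 1 2 2 3 3 4 4 5 5 6 6 7; ≤3: 1 1 2 3 4 5 7 8 10 12 14 16 19; ≤4: 1 1 2 3 5 6 9 11 15 18 23 27 34; ≤5: 1 1 2 3 5 7 10 13 18 23 30 37 47. r_5(12) = 47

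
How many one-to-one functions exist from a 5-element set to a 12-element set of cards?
P(12,5) = 12!/(12-5)! = 95040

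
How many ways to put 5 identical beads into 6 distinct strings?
C(5+6-1, 6-1) = C(10, 5) = 252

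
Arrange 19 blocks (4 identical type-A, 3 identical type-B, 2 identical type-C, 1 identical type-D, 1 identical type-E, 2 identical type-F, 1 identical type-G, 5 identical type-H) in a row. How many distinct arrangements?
19! / (4! × 3! × 2! × 1! × 1! × 2! × 1! × 5!) = 1759911753600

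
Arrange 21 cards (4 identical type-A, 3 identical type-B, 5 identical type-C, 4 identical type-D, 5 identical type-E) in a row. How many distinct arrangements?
21! / (4! × 3! × 5! × 4! × 5!) = 1026615189600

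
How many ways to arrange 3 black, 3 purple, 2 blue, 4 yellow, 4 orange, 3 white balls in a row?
19! / (3! × 3! × 2! × 4! × 4! × 3!) = 488864376000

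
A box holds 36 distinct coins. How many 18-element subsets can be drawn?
C(36,18) = 36!/(18!×18!) = 9075135300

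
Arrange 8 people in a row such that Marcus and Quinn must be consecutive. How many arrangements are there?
Treat the 2 as one block: (8-2+1)! × 2! = 5040 × 2 = 10080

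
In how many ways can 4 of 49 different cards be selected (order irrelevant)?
C(49,4) = 49!/(4!×45!) = 211876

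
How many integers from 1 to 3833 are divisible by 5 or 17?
⌊3833/5⌋ + ⌊3833/17⌋ - ⌊3833/85⌋ = 766 + 225 - 45 = 946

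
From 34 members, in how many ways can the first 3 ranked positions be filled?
P(34,3) = 34!/(34-3)! = 35904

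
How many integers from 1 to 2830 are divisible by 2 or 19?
⌊2830/2⌋ + ⌊2830/19⌋ - ⌊2830/38⌋ = 1415 + 148 - 74 = 1489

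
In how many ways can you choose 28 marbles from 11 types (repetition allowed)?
C(28+11-1, 11-1) = C(38, 10) = 472733756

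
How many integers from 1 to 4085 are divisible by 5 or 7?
⌊4085/5⌋ + ⌊4085/7⌋ - ⌊4085/35⌋ = 817 + 583 - 116 = 1284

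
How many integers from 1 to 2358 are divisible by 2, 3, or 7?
⌊2358/2⌋+⌊2358/3⌋+⌊2358/7⌋ - ⌊2358/6⌋-⌊2358/14⌋-⌊2358/21⌋ + ⌊2358/42⌋ = 1179+786+336 - 393-168-112 + 56 = 1684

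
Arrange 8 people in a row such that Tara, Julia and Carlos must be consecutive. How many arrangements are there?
Treat the 3 as one block: (8-3+1)! × 3! = 720 × 6 = 4320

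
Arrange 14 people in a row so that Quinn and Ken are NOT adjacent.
Total - adjacent = 14! - (14-1)!×2 = 87178291200 - 12454041600 = 74724249600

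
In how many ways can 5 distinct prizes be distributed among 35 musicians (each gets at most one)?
P(35,5) = 35!/(35-5)! = 38955840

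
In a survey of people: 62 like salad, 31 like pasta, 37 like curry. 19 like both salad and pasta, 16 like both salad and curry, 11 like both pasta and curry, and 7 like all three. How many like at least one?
|A∪B∪C| = 62+31+37-19-16-11+7 = 91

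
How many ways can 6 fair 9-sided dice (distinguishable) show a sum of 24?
Coefficient of x^24 in (x + x² + ... + x^9)^6. By inclusion-exclusion on dice exceeding 9: Σ_j (-1)^j C(6,j)·C(24-1-9j, 5) = C(6,0)·C(23,5) - C(6,1)·C(14,5) + C(6,2)·C(5,5) = 1·33649 - 6·2002 + 15·1 = 21652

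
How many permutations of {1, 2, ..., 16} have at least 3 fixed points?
Exactly j fixed points: C(16,j)·!(16-j); sum over j ≥ 3 (derangement numbers via !m = (m-1)·(!(m-1) + !(m-2)): !0..!13 = 1, 0, 1, 2, 9, 44, 265, 1854, 14833, 133496, 1334961, 14684570, 176214841, 2290792932). Σ_{j=3}^{16} C(16,j)·!(16-j) = C(16,3)·!13 + C(16,4)·!12 + C(16,5)·!11 + C(16,6)·!10 + C(16,7)·!9 + C(16,8)·!8 + C(16,9)·!7 + C(16,10)·!6 + C(16,11)·!5 + C(16,12)·!4 + C(16,13)·!3 + C(16,14)·!2 + C(16,15)·!1 + C(16,16)·!0 = 560·2290792932 + 1820·176214841 + 4368·14684570 + 8008·1334961 + 11440·133496 + 12870·14833 + 11440·1854 + 8008·265 + 4368·44 + 1820·9 + 560·2 + 120·1 + 16·0 + 1·1 = 1680129258631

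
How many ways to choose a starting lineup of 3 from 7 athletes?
C(7,3) = 7!/(3!×4!) = 35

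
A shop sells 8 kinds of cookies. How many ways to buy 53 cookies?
C(53+8-1, 8-1) = C(60, 7) = 386206920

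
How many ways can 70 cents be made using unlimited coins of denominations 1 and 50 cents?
Coefficient of x^70 in 1/(1-x^1) · 1/(1-x^50). Use j coins of 50 for j = 0..⌊70/50⌋ = 1, the rest in 1s: 1 + 1 = 2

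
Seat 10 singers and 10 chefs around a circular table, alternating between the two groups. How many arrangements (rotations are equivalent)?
Fix one of the singers: (10-1)! ways for the remaining singers, × 10! ways for the chefs = 362880 × 3628800 = 1316818944000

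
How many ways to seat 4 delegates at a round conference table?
Circular: fix one position, arrange the rest. (4-1)! = 6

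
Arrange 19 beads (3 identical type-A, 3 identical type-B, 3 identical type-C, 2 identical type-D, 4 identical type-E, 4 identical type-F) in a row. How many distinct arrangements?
19! / (3! × 3! × 3! × 2! × 4! × 4!) = 488864376000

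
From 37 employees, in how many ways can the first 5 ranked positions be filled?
P(37,5) = 37!/(37-5)! = 52307640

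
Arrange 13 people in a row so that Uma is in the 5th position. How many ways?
Fix one position: (13-1)! = 479001600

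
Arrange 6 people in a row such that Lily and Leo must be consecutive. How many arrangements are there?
Treat the 2 as one block: (6-2+1)! × 2! = 120 × 2 = 240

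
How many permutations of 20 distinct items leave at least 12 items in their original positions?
Exactly j fixed points: C(20,j)·!(20-j); sum over j ≥ 12 (derangement numbers via !m = (m-1)·(!(m-1) + !(m-2)): !0..!8 = 1, 0, 1, 2, 9, 44, 265, 1854, 14833). Σ_{j=12}^{20} C(20,j)·!(20-j) = C(20,12)·!8 + C(20,13)·!7 + C(20,14)·!6 + C(20,15)·!5 + C(20,16)·!4 + C(20,17)·!3 + C(20,18)·!2 + C(20,19)·!1 + C(20,20)·!0 = 125970·14833 + 77520·1854 + 38760·265 + 15504·44 + 4845·9 + 1140·2 + 190·1 + 20·0 + 1·1 = 2023234742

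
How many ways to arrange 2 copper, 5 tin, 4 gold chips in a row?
11! / (2! × 5! × 4!) = 6930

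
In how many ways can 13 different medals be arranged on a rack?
13! = 6227020800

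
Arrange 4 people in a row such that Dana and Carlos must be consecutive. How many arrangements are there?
Treat the 2 as one block: (4-2+1)! × 2! = 6 × 2 = 12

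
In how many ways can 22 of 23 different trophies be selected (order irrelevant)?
C(23,22) = 23!/(22!×1!) = 23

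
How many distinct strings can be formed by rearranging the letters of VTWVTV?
6! / (1! × 2! × 3!) = 60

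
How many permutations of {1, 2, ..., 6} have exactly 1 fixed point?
Choose the 1 fixed point C(6,1) = 6, derange the rest: !5 = Σ_{j=0}^{5} (-1)^j·5!/j! = 120 - 120 + 60 - 20 + 5 - 1 = 44. Product = 6 × 44 = 264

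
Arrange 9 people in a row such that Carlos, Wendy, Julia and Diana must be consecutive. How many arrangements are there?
Treat the 4 as one block: (9-4+1)! × 4! = 720 × 24 = 17280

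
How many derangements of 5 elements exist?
!5 = Σ_{j=0}^{5} (-1)^j·5!/j! = 120 - 120 + 60 - 20 + 5 - 1 = 44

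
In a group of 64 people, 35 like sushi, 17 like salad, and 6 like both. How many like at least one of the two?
|A∪B| = |A| + |B| - |A∩B| = 35 + 17 - 6 = 46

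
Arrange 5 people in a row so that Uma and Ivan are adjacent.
Treat as block: (5-1)! × 2! = 24 × 2 = 48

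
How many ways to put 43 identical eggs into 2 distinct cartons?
C(43+2-1, 2-1) = C(44, 1) = 44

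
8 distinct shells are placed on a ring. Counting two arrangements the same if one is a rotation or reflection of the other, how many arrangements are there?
(8-1)!/2 = 5040/2 = 2520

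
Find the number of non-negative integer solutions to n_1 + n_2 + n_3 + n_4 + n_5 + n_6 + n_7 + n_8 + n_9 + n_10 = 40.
C(40+10-1, 10-1) = C(49, 9) = 2054455634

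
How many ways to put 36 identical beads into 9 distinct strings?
C(36+9-1, 9-1) = C(44, 8) = 177232627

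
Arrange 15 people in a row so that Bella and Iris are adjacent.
Treat as block: (15-1)! × 2! = 87178291200 × 2 = 174356582400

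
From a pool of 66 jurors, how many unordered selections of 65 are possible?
C(66,65) = 66!/(65!×1!) = 66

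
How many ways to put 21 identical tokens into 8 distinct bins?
C(21+8-1, 8-1) = C(28, 7) = 1184040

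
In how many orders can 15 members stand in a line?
15! = 1307674368000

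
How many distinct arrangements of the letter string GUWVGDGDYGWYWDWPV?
17! / (1! × 3! × 1! × 2! × 2! × 4! × 4!) = 25729704000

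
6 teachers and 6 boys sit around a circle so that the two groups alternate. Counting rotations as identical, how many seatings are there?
Fix one of the teachers: (6-1)! ways for the remaining teachers, × 6! ways for the boys = 120 × 720 = 86400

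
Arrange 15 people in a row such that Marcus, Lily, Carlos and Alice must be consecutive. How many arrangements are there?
Treat the 4 as one block: (15-4+1)! × 4! = 479001600 × 24 = 11496038400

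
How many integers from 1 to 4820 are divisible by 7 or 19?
⌊4820/7⌋ + ⌊4820/19⌋ - ⌊4820/133⌋ = 688 + 253 - 36 = 905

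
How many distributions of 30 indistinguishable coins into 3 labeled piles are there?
C(30+3-1, 3-1) = C(32, 2) = 496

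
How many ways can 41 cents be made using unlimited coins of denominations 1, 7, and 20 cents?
Coefficient of x^41 in 1/(1-x^1) · 1/(1-x^7) · 1/(1-x^20). Case on j = number of 20-cent coins (j = 0..2); remainder r = 41 - 20j is made from {1,7} in ⌊r/7⌋+1 ways. r = 41, 21, 1 → 6 + 4 + 1 = 11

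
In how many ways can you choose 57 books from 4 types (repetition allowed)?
C(57+4-1, 4-1) = C(60, 3) = 34220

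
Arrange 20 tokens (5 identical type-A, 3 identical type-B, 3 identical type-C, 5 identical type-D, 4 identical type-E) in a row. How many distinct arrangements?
20! / (5! × 3! × 3! × 5! × 4!) = 195545750400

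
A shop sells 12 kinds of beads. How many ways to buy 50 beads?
C(50+12-1, 12-1) = C(61, 11) = 418094152866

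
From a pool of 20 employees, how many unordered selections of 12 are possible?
C(20,12) = 20!/(12!×8!) = 125970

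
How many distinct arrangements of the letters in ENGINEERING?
11! / (3! × 3! × 2! × 2! × 1!) = 277200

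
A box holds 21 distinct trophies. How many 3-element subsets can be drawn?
C(21,3) = 21!/(3!×18!) = 1330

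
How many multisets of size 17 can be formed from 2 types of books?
C(17+2-1, 2-1) = C(18, 1) = 18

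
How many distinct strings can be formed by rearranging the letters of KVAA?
4! / (2! × 1! × 1!) = 12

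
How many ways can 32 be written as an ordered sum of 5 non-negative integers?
C(32+5-1, 5-1) = C(36, 4) = 58905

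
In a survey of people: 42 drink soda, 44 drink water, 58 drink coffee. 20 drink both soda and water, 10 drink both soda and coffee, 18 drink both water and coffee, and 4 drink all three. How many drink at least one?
|A∪B∪C| = 42+44+58-20-10-18+4 = 100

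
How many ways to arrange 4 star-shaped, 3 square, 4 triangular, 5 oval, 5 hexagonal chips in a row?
21! / (4! × 3! × 4! × 5! × 5!) = 1026615189600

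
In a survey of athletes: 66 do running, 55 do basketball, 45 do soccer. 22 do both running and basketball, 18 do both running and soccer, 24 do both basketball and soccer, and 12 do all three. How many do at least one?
|A∪B∪C| = 66+55+45-22-18-24+12 = 114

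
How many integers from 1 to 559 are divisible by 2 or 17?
⌊559/2⌋ + ⌊559/17⌋ - ⌊559/34⌋ = 279 + 32 - 16 = 295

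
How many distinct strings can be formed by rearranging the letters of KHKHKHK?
7! / (4! × 3!) = 35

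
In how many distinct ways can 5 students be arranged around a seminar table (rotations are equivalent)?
Circular: fix one position, arrange the rest. (5-1)! = 24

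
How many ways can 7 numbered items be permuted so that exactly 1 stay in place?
Choose the 1 fixed point C(7,1) = 7, derange the rest: !6 = Σ_{j=0}^{6} (-1)^j·6!/j! = 720 - 720 + 360 - 120 + 30 - 6 + 1 = 265. Product = 7 × 265 = 1855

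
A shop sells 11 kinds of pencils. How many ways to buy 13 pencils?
C(13+11-1, 11-1) = C(23, 10) = 1144066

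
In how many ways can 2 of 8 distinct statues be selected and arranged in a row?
P(8,2) = 8!/(8-2)! = 56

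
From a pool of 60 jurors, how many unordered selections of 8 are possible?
C(60,8) = 60!/(8!×52!) = 2558620845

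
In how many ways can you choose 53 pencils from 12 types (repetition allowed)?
C(53+12-1, 12-1) = C(64, 11) = 743595781824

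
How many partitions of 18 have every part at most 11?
Let r_j(i) = number of partitions of i into parts ≤ j, for i = 0..18. r_1(i) = 1 for all i; r_j(i) = r_{j-1}(i) + r_j(i-j). Rows j = 2..11: ≤2: 1 1 2 2 3 3 4 4 5 5 6 6 7 7 8 8 9 9 10; ≤3: 1 1 2 3 4 5 7 8 10 12 14 16 19 21 24 27 30 33 37; ≤4: 1 1 2 3 5 6 9 11 15 18 23 27 34 39 47 54 64 72 84; ≤5: 1 1 2 3 5 7 10 13 18 23 30 37 47 57 70 84 101 119 141; ≤6: 1 1 2 3 5 7 11 14 20 26 35 44 58 71 90 110 136 163 199; ≤7: 1 1 2 3 5 7 11 15 21 28 38 49 65 82 105 131 164 201 248; ≤8: 1 1 2 3 5 7 11 15 22 29 40 52 70 89 116 146 186 230 288; ≤9: 1 1 2 3 5 7 11 15 22 30 41 54 73 94 123 157 201 252 318; ≤10: 1 1 2 3 5 7 11 15 22 30 42 55 75 97 128 164 212 267 340; ≤11: 1 1 2 3 5 7 11 15 22 30 42 56 76 99 131 169 219 278 355. r_11(18) = 355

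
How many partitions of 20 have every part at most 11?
Let r_j(i) = number of partitions of i into parts ≤ j, for i = 0..20. r_1(i) = 1 for all i; r_j(i) = r_{j-1}(i) + r_j(i-j). Rows j = 2..11: ≤2: 1 1 2 2 3 3 4 4 5 5 6 6 7 7 8 8 9 9 10 10 11; ≤3: 1 1 2 3 4 5 7 8 10 12 14 16 19 21 24 27 30 33 37 40 44; ≤4: 1 1 2 3 5 6 9 11 15 18 23 27 34 39 47 54 64 72 84 94 108; ≤5: 1 1 2 3 5 7 10 13 18 23 30 37 47 57 70 84 101 119 141 164 192; ≤6: 1 1 2 3 5 7 11 14 20 26 35 44 58 71 90 110 136 163 199 235 282; ≤7: 1 1 2 3 5 7 11 15 21 28 38 49 65 82 105 131 164 201 248 300 364; ≤8: 1 1 2 3 5 7 11 15 22 29 40 52 70 89 116 146 186 230 288 352 434; ≤9: 1 1 2 3 5 7 11 15 22 30 41 54 73 94 123 157 201 252 318 393 488; ≤10: 1 1 2 3 5 7 11 15 22 30 42 55 75 97 128 164 212 267 340 423 530; ≤11: 1 1 2 3 5 7 11 15 22 30 42 56 76 99 131 169 219 278 355 445 560. r_11(20) = 560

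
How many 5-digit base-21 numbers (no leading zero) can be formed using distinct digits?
First digit: 20 choices (nonzero). Then descending: 20 × 20 × 19 × 18 × 17 = 2325600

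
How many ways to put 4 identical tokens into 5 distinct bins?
C(4+5-1, 5-1) = C(8, 4) = 70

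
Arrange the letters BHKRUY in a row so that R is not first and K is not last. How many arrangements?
By inclusion-exclusion: 6! - 2×(6-1)! + (6-2)! = 720 - 240 + 24 = 504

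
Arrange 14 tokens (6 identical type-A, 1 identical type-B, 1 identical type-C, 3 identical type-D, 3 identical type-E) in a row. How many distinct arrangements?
14! / (6! × 1! × 1! × 3! × 3!) = 3363360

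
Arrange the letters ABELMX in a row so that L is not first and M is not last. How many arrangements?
By inclusion-exclusion: 6! - 2×(6-1)! + (6-2)! = 720 - 240 + 24 = 504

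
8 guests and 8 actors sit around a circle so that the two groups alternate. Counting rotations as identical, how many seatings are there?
Fix one of the guests: (8-1)! ways for the remaining guests, × 8! ways for the actors = 5040 × 40320 = 203212800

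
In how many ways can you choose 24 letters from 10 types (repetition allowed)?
C(24+10-1, 10-1) = C(33, 9) = 38567100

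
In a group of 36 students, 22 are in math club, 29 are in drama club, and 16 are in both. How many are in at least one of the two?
|A∪B| = |A| + |B| - |A∩B| = 22 + 29 - 16 = 35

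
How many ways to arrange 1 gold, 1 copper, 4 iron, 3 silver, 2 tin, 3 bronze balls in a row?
14! / (1! × 1! × 4! × 3! × 2! × 3!) = 50450400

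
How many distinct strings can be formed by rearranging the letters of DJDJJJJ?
7! / (5! × 2!) = 21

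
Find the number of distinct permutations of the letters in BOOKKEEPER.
10! / (1! × 2! × 2! × 3! × 1! × 1!) = 151200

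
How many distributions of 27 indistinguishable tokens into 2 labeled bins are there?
C(27+2-1, 2-1) = C(28, 1) = 28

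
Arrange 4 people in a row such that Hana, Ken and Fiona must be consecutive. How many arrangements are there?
Treat the 3 as one block: (4-3+1)! × 3! = 2 × 6 = 12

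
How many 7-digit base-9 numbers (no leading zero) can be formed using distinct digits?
First digit: 8 choices (nonzero). Then descending: 8 × 8 × 7 × 6 × 5 × 4 × 3 = 161280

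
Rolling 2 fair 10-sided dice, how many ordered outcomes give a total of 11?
Coefficient of x^11 in (x + x² + ... + x^10)^2. By inclusion-exclusion on dice exceeding 10: Σ_j (-1)^j C(2,j)·C(11-1-10j, 1) = C(2,0)·C(10,1) = 1·10 = 10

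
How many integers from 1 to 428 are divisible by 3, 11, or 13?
⌊428/3⌋+⌊428/11⌋+⌊428/13⌋ - ⌊428/33⌋-⌊428/39⌋-⌊428/143⌋ + ⌊428/429⌋ = 142+38+32 - 12-10-2 + 0 = 188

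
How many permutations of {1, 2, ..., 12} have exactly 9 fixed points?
Choose the 9 fixed points C(12,9) = 220, derange the rest: !3 = Σ_{j=0}^{3} (-1)^j·3!/j! = 6 - 6 + 3 - 1 = 2. Product = 220 × 2 = 440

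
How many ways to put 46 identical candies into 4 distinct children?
C(46+4-1, 4-1) = C(49, 3) = 18424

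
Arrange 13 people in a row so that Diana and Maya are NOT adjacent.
Total - adjacent = 13! - (13-1)!×2 = 6227020800 - 958003200 = 5269017600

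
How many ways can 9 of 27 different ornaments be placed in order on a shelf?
P(27,9) = 27!/(27-9)! = 1700755056000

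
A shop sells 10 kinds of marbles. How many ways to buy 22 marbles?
C(22+10-1, 10-1) = C(31, 9) = 20160075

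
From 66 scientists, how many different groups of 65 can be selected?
C(66,65) = 66!/(65!×1!) = 66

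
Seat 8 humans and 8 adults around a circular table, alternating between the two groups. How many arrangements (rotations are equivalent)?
Fix one of the humans: (8-1)! ways for the remaining humans, × 8! ways for the adults = 5040 × 40320 = 203212800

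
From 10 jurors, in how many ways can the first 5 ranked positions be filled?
P(10,5) = 10!/(10-5)! = 30240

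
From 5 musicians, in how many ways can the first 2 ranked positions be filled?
P(5,2) = 5!/(5-2)! = 20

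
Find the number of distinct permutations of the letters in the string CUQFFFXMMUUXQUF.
15! / (4! × 4! × 1! × 2! × 2! × 2!) = 283783500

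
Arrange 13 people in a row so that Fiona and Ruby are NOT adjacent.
Total - adjacent = 13! - (13-1)!×2 = 6227020800 - 958003200 = 5269017600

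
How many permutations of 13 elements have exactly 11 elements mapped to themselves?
Choose the 11 fixed points C(13,11) = 78, derange the rest: !2 = Σ_{j=0}^{2} (-1)^j·2!/j! = 2 - 2 + 1 = 1. Product = 78 × 1 = 78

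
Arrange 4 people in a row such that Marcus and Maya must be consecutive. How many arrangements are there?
Treat the 2 as one block: (4-2+1)! × 2! = 6 × 2 = 12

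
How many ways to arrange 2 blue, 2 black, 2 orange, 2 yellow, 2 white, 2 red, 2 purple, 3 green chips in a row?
17! / (2! × 2! × 2! × 2! × 2! × 2! × 2! × 3!) = 463134672000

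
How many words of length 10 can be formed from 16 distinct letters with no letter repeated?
P(16,10) = 16!/(16-10)! = 29059430400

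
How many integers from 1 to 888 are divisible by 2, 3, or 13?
⌊888/2⌋+⌊888/3⌋+⌊888/13⌋ - ⌊888/6⌋-⌊888/26⌋-⌊888/39⌋ + ⌊888/78⌋ = 444+296+68 - 148-34-22 + 11 = 615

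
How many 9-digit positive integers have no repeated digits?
First digit: 9 choices (nonzero). Then descending: 9 × 9 × 8 × 7 × 6 × 5 × 4 × 3 × 2 = 3265920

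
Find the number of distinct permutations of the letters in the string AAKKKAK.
7! / (3! × 4!) = 35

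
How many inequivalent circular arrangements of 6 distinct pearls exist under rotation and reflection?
(6-1)!/2 = 120/2 = 60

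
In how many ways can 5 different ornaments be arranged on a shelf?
5! = 120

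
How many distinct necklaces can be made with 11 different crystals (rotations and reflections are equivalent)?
(11-1)!/2 = 3628800/2 = 1814400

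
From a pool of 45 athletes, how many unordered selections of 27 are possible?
C(45,27) = 45!/(27!×18!) = 1715884494940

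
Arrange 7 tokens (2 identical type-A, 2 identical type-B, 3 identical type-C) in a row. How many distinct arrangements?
7! / (2! × 2! × 3!) = 210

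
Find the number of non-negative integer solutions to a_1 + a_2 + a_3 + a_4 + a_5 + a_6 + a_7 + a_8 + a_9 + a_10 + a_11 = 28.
C(28+11-1, 11-1) = C(38, 10) = 472733756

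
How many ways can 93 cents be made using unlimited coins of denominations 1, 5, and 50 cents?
Coefficient of x^93 in 1/(1-x^1) · 1/(1-x^5) · 1/(1-x^50). Case on j = number of 50-cent coins (j = 0..1); remainder r = 93 - 50j is made from {1,5} in ⌊r/5⌋+1 ways. r = 93, 43 → 19 + 9 = 28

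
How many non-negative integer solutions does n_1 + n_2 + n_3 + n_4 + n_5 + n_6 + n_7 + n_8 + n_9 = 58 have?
C(58+9-1, 9-1) = C(66, 8) = 5743572120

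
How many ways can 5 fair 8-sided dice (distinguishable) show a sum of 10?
Coefficient of x^10 in (x + x² + ... + x^8)^5. By inclusion-exclusion on dice exceeding 8: Σ_j (-1)^j C(5,j)·C(10-1-8j, 4) = C(5,0)·C(9,4) = 1·126 = 126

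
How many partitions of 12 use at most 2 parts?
By conjugation, equals partitions of 12 into parts ≤ 2. Let r_j(i) = number of partitions of i into parts ≤ j, for i = 0..12. r_1(i) = 1 for all i; r_j(i) = r_{j-1}(i) + r_j(i-j). Rows j = 2..2: ≤2: 1 1 2 2 3 3 4 4 5 5 6 6 7. r_2(12) = 7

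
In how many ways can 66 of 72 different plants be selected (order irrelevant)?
C(72,66) = 72!/(66!×6!) = 156238908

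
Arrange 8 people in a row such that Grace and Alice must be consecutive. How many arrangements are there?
Treat the 2 as one block: (8-2+1)! × 2! = 5040 × 2 = 10080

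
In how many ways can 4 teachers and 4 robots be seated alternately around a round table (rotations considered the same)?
Fix one of the teachers: (4-1)! ways for the remaining teachers, × 4! ways for the robots = 6 × 24 = 144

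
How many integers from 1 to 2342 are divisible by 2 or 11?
⌊2342/2⌋ + ⌊2342/11⌋ - ⌊2342/22⌋ = 1171 + 212 - 106 = 1277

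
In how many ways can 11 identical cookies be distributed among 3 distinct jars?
C(11+3-1, 3-1) = C(13, 2) = 78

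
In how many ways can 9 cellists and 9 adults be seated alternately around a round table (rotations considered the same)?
Fix one of the cellists: (9-1)! ways for the remaining cellists, × 9! ways for the adults = 40320 × 362880 = 14631321600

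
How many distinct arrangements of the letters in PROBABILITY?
11! / (1! × 1! × 1! × 2! × 1! × 2! × 1! × 1! × 1!) = 9979200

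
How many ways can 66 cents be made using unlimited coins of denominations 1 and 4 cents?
Coefficient of x^66 in 1/(1-x^1) · 1/(1-x^4). Use j coins of 4 for j = 0..⌊66/4⌋ = 16, the rest in 1s: 16 + 1 = 17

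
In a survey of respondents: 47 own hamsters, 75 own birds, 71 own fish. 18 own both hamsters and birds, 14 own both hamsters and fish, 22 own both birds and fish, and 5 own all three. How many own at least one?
|A∪B∪C| = 47+75+71-18-14-22+5 = 144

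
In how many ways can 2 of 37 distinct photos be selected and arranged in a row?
P(37,2) = 37!/(37-2)! = 1332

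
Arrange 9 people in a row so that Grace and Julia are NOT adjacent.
Total - adjacent = 9! - (9-1)!×2 = 362880 - 80640 = 282240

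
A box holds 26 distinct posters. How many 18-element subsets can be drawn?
C(26,18) = 26!/(18!×8!) = 1562275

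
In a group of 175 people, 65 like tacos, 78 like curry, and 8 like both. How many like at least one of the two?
|A∪B| = |A| + |B| - |A∩B| = 65 + 78 - 8 = 135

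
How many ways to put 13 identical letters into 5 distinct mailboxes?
C(13+5-1, 5-1) = C(17, 4) = 2380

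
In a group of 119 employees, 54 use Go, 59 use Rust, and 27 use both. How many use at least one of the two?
|A∪B| = |A| + |B| - |A∩B| = 54 + 59 - 27 = 86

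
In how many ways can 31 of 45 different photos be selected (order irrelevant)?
C(45,31) = 45!/(31!×14!) = 166871334960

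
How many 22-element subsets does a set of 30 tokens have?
C(30,22) = 30!/(22!×8!) = 5852925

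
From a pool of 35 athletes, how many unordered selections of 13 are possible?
C(35,13) = 35!/(13!×22!) = 1476337800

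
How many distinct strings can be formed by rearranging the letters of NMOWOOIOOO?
10! / (1! × 1! × 1! × 6! × 1!) = 5040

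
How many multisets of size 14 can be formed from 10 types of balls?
C(14+10-1, 10-1) = C(23, 9) = 817190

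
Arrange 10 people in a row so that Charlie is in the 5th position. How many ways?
Fix one position: (10-1)! = 362880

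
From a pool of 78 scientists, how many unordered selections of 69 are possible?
C(78,69) = 78!/(69!×9!) = 182364632450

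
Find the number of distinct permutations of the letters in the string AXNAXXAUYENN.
12! / (1! × 1! × 3! × 1! × 3! × 3!) = 2217600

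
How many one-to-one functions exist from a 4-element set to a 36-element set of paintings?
P(36,4) = 36!/(36-4)! = 1413720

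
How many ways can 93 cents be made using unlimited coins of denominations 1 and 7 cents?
Coefficient of x^93 in 1/(1-x^1) · 1/(1-x^7). Use j coins of 7 for j = 0..⌊93/7⌋ = 13, the rest in 1s: 13 + 1 = 14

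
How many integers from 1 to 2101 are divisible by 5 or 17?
⌊2101/5⌋ + ⌊2101/17⌋ - ⌊2101/85⌋ = 420 + 123 - 24 = 519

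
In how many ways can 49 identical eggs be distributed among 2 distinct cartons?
C(49+2-1, 2-1) = C(50, 1) = 50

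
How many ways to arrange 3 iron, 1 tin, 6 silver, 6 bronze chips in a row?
16! / (3! × 1! × 6! × 6!) = 6726720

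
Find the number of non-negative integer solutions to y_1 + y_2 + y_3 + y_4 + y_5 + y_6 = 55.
C(55+6-1, 6-1) = C(60, 5) = 5461512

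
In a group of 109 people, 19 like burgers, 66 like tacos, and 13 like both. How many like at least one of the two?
|A∪B| = |A| + |B| - |A∩B| = 19 + 66 - 13 = 72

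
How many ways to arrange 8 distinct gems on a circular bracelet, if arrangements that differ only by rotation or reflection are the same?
(8-1)!/2 = 5040/2 = 2520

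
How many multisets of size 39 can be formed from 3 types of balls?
C(39+3-1, 3-1) = C(41, 2) = 820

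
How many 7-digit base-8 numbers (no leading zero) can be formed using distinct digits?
First digit: 7 choices (nonzero). Then descending: 7 × 7 × 6 × 5 × 4 × 3 × 2 = 35280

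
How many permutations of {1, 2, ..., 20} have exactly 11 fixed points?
Choose the 11 fixed points C(20,11) = 167960, derange the rest: !9 = Σ_{j=0}^{9} (-1)^j·9!/j! = 362880 - 362880 + 181440 - 60480 + 15120 - 3024 + 504 - 72 + 9 - 1 = 133496. Product = 167960 × 133496 = 22421988160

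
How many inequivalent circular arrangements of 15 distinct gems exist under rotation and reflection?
(15-1)!/2 = 87178291200/2 = 43589145600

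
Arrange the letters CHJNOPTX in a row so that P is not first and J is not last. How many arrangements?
By inclusion-exclusion: 8! - 2×(8-1)! + (8-2)! = 40320 - 10080 + 720 = 30960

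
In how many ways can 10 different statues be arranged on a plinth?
10! = 3628800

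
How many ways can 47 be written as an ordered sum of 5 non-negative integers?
C(47+5-1, 5-1) = C(51, 4) = 249900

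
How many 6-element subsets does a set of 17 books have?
C(17,6) = 17!/(6!×11!) = 12376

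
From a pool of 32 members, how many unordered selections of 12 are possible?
C(32,12) = 32!/(12!×20!) = 225792840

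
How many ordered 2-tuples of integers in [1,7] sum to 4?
Coefficient of x^4 in (x + x² + ... + x^7)^2. By inclusion-exclusion on dice exceeding 7: Σ_j (-1)^j C(2,j)·C(4-1-7j, 1) = C(2,0)·C(3,1) = 1·3 = 3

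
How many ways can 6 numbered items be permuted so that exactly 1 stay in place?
Choose the 1 fixed point C(6,1) = 6, derange the rest: !5 = Σ_{j=0}^{5} (-1)^j·5!/j! = 120 - 120 + 60 - 20 + 5 - 1 = 44. Product = 6 × 44 = 264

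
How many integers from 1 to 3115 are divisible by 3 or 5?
⌊3115/3⌋ + ⌊3115/5⌋ - ⌊3115/15⌋ = 1038 + 623 - 207 = 1454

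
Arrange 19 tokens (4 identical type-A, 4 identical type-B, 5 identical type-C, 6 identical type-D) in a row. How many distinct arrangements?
19! / (4! × 4! × 5! × 6!) = 2444321880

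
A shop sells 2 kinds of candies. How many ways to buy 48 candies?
C(48+2-1, 2-1) = C(49, 1) = 49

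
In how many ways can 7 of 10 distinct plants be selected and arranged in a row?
P(10,7) = 10!/(10-7)! = 604800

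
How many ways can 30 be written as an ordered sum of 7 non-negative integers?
C(30+7-1, 7-1) = C(36, 6) = 1947792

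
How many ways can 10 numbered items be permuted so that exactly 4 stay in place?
Choose the 4 fixed points C(10,4) = 210, derange the rest: !6 = Σ_{j=0}^{6} (-1)^j·6!/j! = 720 - 720 + 360 - 120 + 30 - 6 + 1 = 265. Product = 210 × 265 = 55650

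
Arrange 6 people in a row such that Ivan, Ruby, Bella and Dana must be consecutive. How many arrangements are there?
Treat the 4 as one block: (6-4+1)! × 4! = 6 × 24 = 144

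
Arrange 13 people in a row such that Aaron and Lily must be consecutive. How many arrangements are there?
Treat the 2 as one block: (13-2+1)! × 2! = 479001600 × 2 = 958003200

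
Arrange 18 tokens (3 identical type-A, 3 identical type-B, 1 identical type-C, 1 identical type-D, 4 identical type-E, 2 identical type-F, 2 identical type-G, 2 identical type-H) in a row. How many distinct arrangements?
18! / (3! × 3! × 1! × 1! × 4! × 2! × 2! × 2!) = 926269344000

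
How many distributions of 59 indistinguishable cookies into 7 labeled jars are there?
C(59+7-1, 7-1) = C(65, 6) = 82598880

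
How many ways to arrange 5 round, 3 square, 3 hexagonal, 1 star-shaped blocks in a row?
12! / (5! × 3! × 3! × 1!) = 110880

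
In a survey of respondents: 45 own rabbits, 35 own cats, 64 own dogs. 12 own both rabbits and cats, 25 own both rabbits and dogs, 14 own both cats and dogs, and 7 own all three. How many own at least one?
|A∪B∪C| = 45+35+64-12-25-14+7 = 100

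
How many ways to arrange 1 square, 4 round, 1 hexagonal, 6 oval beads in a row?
12! / (1! × 4! × 1! × 6!) = 27720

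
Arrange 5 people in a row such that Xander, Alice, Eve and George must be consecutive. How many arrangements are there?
Treat the 4 as one block: (5-4+1)! × 4! = 2 × 24 = 48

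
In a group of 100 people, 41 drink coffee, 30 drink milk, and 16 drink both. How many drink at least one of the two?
|A∪B| = |A| + |B| - |A∩B| = 41 + 30 - 16 = 55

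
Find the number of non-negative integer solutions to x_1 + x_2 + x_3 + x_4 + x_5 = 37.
C(37+5-1, 5-1) = C(41, 4) = 101270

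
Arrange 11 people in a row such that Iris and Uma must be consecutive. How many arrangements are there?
Treat the 2 as one block: (11-2+1)! × 2! = 3628800 × 2 = 7257600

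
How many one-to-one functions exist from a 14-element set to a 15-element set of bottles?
P(15,14) = 15!/(15-14)! = 1307674368000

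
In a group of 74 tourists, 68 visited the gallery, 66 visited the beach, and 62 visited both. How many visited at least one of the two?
|A∪B| = |A| + |B| - |A∩B| = 68 + 66 - 62 = 72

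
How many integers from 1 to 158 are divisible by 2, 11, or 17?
⌊158/2⌋+⌊158/11⌋+⌊158/17⌋ - ⌊158/22⌋-⌊158/34⌋-⌊158/187⌋ + ⌊158/374⌋ = 79+14+9 - 7-4-0 + 0 = 91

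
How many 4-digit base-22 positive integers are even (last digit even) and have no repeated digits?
Last∈{0,2,4,6,8,10,12,14,16,18,20}. Last=0: 7980. Last nonzero: 10×20×P(20,2) = 76000. Total = 83980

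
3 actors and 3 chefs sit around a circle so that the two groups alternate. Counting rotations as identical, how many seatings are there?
Fix one of the actors: (3-1)! ways for the remaining actors, × 3! ways for the chefs = 2 × 6 = 12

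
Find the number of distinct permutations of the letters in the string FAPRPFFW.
8! / (1! × 1! × 2! × 1! × 3!) = 3360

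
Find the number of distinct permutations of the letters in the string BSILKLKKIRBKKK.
14! / (1! × 2! × 1! × 2! × 6! × 2!) = 15135120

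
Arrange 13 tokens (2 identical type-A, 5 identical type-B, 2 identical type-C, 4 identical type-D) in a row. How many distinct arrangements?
13! / (2! × 5! × 2! × 4!) = 540540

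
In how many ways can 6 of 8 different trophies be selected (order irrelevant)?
C(8,6) = 8!/(6!×2!) = 28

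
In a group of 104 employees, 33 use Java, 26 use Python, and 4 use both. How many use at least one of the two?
|A∪B| = |A| + |B| - |A∩B| = 33 + 26 - 4 = 55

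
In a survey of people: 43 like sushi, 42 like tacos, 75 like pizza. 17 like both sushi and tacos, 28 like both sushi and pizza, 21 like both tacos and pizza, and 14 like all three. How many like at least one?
|A∪B∪C| = 43+42+75-17-28-21+14 = 108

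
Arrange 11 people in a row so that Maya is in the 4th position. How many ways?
Fix one position: (11-1)! = 3628800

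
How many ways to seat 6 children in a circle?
Circular: fix one position, arrange the rest. (6-1)! = 120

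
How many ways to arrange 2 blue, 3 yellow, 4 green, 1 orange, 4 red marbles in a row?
14! / (2! × 3! × 4! × 1! × 4!) = 12612600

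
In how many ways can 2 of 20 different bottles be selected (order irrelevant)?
C(20,2) = 20!/(2!×18!) = 190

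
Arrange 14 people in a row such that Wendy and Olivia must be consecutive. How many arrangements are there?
Treat the 2 as one block: (14-2+1)! × 2! = 6227020800 × 2 = 12454041600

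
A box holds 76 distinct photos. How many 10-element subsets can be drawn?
C(76,10) = 76!/(10!×66!) = 954526728530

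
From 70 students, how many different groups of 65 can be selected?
C(70,65) = 70!/(65!×5!) = 12103014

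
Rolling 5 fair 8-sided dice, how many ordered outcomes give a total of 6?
Coefficient of x^6 in (x + x² + ... + x^8)^5. By inclusion-exclusion on dice exceeding 8: Σ_j (-1)^j C(5,j)·C(6-1-8j, 4) = C(5,0)·C(5,4) = 1·5 = 5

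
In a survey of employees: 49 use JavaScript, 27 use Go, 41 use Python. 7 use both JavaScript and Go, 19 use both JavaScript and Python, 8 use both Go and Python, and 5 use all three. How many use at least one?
|A∪B∪C| = 49+27+41-7-19-8+5 = 88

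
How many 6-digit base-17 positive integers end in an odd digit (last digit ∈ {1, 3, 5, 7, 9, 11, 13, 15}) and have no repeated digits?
Last∈{1,3,5,7,9,11,13,15}. Last=0: 0. Last nonzero: 8×15×P(15,4) = 3931200. Total = 3931200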